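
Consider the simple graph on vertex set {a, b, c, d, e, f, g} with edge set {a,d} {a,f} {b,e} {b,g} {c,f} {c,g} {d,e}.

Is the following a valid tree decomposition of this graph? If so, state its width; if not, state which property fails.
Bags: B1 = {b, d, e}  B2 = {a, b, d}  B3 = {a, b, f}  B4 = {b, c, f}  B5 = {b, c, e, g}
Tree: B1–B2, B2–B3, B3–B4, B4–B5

A tree decomposition must satisfy three properties: every vertex lies in some bag; for every edge, both endpoints lie together in some bag; and for every vertex, the bags containing it form a connected subtree. Here bags containing vertex e are not connected in the tree, so the decomposition is invalid.

No — bags containing vertex e are not connected in the tree.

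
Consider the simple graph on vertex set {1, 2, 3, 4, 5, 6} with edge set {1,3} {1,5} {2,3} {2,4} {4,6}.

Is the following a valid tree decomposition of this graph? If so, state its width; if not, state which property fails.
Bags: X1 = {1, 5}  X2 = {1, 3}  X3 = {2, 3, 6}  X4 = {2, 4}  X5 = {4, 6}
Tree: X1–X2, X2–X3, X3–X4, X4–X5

No — bags containing vertex 6 are not connected in the tree.

A tree decomposition must satisfy three properties: every vertex lies in some bag; for every edge, both endpoints lie together in some bag; and for every vertex, the bags containing it form a connected subtree. Here bags containing vertex 6 are not connected in the tree, so the decomposition is invalid.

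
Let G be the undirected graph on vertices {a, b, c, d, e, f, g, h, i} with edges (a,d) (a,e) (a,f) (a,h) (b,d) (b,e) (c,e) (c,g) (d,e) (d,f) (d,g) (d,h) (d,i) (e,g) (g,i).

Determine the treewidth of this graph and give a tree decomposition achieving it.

Treewidth 2.
Bags: B1 = {a, d, e}  B2 = {a, d, h}  B3 = {d, e, g}  B4 = {c, e, g}  B5 = {b, d, e}  B6 = {d, g, i}  B7 = {a, d, f}
Tree: B1–B2, B1–B3, B3–B4, B1–B5, B3–B6, B1–B7

The largest bag has 3 vertices, giving width 2; this decomposition certifies tw(G) ≤ 2. Conversely, {d, e, g} is a clique of size 3, and the vertices of any clique must share a bag in every tree decomposition; so some bag has ≥ 3 vertices and tw(G) ≥ 2. Hence tw(G) = 2 exactly.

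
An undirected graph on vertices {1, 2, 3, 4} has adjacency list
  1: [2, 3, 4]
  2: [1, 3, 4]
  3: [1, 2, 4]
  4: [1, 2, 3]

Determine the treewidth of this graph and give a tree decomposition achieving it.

Treewidth 3.
Bags: B1 = {1, 2, 3, 4}
Tree: (single bag)

A single bag containing all 4 vertices is trivially a valid decomposition of width 3. On the other hand G contains the 4-clique {1, 2, 3, 4}. A clique must lie in a single bag of any decomposition, so no decomposition can have width below 3. Combining the bounds, tw(G) = 3.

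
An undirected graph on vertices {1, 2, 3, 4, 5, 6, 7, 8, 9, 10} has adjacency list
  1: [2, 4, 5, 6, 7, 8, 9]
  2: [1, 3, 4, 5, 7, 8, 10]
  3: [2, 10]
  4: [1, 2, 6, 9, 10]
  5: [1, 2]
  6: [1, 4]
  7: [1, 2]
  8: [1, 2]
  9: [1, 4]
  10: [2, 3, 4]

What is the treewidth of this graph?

A width-2 tree decomposition is:
Bags: B1 = {1, 2, 8}  B2 = {1, 2, 4}  B3 = {1, 2, 7}  B4 = {1, 4, 9}  B5 = {2, 4, 10}  B6 = {1, 4, 6}  B7 = {2, 3, 10}  B8 = {1, 2, 5}
Tree: B1–B2, B2–B3, B2–B4, B2–B5, B4–B6, B5–B7, B3–B8
The largest bag has 3 vertices, giving width 2; this decomposition certifies tw(G) ≤ 2. For the lower bound, the 3 vertices {1, 4, 9} are pairwise adjacent, and any tree decomposition puts a clique entirely inside one bag — forcing width ≥ 2. The upper and lower bounds meet at 2, so that is the treewidth.

2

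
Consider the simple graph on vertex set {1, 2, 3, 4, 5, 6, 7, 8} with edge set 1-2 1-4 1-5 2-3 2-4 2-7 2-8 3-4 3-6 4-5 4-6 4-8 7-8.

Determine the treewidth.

A width-2 tree decomposition is:
Bags: B1 = {2, 4, 8}  B2 = {2, 7, 8}  B3 = {2, 3, 4}  B4 = {3, 4, 6}  B5 = {1, 2, 4}  B6 = {1, 4, 5}
Tree: B1–B2, B1–B3, B3–B4, B1–B5, B5–B6
Each bag holds 3 vertices, so the decomposition has width 2, which upper-bounds the treewidth. On the other hand G contains the 3-clique {2, 4, 8}. A clique must lie in a single bag of any decomposition, so no decomposition can have width below 2. The upper and lower bounds meet at 2, so that is the treewidth.

2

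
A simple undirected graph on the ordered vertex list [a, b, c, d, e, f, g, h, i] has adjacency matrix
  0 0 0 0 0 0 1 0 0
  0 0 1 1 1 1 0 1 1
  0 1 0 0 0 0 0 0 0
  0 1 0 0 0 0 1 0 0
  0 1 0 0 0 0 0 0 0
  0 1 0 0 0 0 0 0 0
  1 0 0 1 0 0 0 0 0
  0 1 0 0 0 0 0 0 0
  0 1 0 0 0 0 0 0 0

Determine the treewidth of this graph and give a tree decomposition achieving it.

Treewidth 1.
Bags: B1 = {b, f}  B2 = {b, d}  B3 = {b, h}  B4 = {d, g}  B5 = {b, e}  B6 = {b, c}  B7 = {b, i}  B8 = {a, g}
Tree: B1–B2, B2–B3, B2–B4, B1–B5, B3–B6, B5–B7, B4–B8

Every bag has size at most 2, so the width is 2 − 1 = 1 and tw(G) ≤ 1. Any graph with an edge has treewidth ≥ 1, and G has the edge b–f. Therefore the treewidth is 1.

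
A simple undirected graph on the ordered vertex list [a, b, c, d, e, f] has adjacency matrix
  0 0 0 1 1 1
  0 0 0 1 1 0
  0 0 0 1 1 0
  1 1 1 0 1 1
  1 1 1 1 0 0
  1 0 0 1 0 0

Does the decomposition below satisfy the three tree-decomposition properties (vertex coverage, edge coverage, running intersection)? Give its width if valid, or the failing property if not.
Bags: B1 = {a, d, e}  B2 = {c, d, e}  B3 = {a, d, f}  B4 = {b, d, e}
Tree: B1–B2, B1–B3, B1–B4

Yes; width 2.

Checking the three conditions: (i) the bags cover all of {a, b, c, d, e, f}; (ii) for each edge, some bag contains both endpoints; (iii) the bags containing any fixed vertex form a subtree. All hold, so the decomposition is valid with width 3 − 1 = 2.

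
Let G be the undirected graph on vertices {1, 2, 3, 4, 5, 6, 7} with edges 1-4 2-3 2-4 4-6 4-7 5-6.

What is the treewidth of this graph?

A width-1 tree decomposition is:
Bags: B1 = {2, 4}  B2 = {4, 7}  B3 = {4, 6}  B4 = {5, 6}  B5 = {2, 3}  B6 = {1, 4}
Tree: B1–B2, B1–B3, B3–B4, B1–B5, B3–B6
The largest bag has 2 vertices, giving width 1; this decomposition certifies tw(G) ≤ 1. Any graph with an edge has treewidth ≥ 1, and G has the edge 2–4. Therefore the treewidth is 1.

1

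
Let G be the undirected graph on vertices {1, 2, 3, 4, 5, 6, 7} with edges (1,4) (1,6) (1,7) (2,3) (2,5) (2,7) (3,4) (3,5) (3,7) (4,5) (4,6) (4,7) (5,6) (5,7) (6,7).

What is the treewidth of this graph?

A width-3 tree decomposition is:
Bags: B1 = {1, 4, 6, 7}  B2 = {4, 5, 6, 7}  B3 = {3, 4, 5, 7}  B4 = {2, 3, 5, 7}
Tree: B1–B2, B2–B3, B3–B4
Every bag has size at most 4, so the width is 4 − 1 = 3 and tw(G) ≤ 3. On the other hand G contains the 4-clique {2, 3, 5, 7}. A clique must lie in a single bag of any decomposition, so no decomposition can have width below 3. Combining the bounds, tw(G) = 3.

3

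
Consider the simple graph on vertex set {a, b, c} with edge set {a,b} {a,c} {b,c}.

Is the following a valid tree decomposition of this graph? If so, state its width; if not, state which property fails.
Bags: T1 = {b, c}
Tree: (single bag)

A tree decomposition must satisfy three properties: every vertex lies in some bag; for every edge, both endpoints lie together in some bag; and for every vertex, the bags containing it form a connected subtree. Here vertex a appears in no bag, so the decomposition is invalid.

No — vertex a appears in no bag.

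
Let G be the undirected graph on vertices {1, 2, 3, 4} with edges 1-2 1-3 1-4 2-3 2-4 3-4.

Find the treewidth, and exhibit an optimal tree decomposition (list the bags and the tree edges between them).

Treewidth 3.
One optimal decomposition is:
Bags: B1 = {1, 2, 3, 4}
Tree: (single bag)

With just one bag of size 4, the width is 4 − 1 = 3, so tw(G) ≤ 3. For the lower bound, the 4 vertices {1, 2, 3, 4} are pairwise adjacent, and any tree decomposition puts a clique entirely inside one bag — forcing width ≥ 3. Combining the bounds, tw(G) = 3.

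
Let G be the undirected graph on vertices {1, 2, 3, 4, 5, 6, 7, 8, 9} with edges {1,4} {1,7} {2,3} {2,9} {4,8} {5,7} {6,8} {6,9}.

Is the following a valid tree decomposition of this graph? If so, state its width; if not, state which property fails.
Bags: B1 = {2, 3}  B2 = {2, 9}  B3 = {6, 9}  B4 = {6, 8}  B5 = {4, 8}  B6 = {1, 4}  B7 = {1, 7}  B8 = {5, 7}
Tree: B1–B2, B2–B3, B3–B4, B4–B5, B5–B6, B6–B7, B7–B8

Every vertex of G appears in some bag (union = {1, 2, 3, 4, 5, 6, 7, 8, 9}); every edge is covered by a bag; and for each vertex v the set of bags containing v is connected in the bag tree. The decomposition is therefore valid. The largest bag has 2 vertices, so the width is 1.

Yes; width 1.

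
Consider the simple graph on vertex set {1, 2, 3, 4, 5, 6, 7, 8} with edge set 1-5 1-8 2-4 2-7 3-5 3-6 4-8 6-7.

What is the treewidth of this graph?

A width-2 tree decomposition is:
Bags: B1 = {2, 4, 8}  B2 = {2, 7, 8}  B3 = {6, 7, 8}  B4 = {3, 6, 8}  B5 = {3, 5, 8}  B6 = {1, 5, 8}
Tree: B1–B2, B2–B3, B3–B4, B4–B5, B5–B6
Each bag holds 3 vertices, so the decomposition has width 2, which upper-bounds the treewidth. The edges 8–4–2–7–6–3–5–1–8 form a cycle, so G is not a tree and its treewidth is at least 2. Hence tw(G) = 2 exactly.

2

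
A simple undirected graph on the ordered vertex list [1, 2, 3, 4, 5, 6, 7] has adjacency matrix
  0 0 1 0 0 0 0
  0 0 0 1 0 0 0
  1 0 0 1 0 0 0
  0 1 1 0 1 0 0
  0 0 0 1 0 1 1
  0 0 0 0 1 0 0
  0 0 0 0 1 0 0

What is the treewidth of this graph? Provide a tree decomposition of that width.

Every bag has size at most 2, so the width is 2 − 1 = 1 and tw(G) ≤ 1. Any graph with an edge has treewidth ≥ 1, and G has the edge 4–5. Hence tw(G) = 1 exactly.

Treewidth 1.
One such decomposition:
Bags: B1 = {4, 5}  B2 = {3, 4}  B3 = {2, 4}  B4 = {5, 6}  B5 = {1, 3}  B6 = {5, 7}
Tree: B1–B2, B2–B3, B1–B4, B2–B5, B1–B6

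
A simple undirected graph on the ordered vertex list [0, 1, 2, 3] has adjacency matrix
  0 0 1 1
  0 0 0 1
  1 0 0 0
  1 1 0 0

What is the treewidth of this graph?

A width-1 tree decomposition is:
Bags: B1 = {0, 2}  B2 = {0, 3}  B3 = {1, 3}
Tree: B1–B2, B2–B3
Every bag has size at most 2, so the width is 2 − 1 = 1 and tw(G) ≤ 1. Any graph with an edge has treewidth ≥ 1, and G has the edge 2–0. Hence tw(G) = 1 exactly.

1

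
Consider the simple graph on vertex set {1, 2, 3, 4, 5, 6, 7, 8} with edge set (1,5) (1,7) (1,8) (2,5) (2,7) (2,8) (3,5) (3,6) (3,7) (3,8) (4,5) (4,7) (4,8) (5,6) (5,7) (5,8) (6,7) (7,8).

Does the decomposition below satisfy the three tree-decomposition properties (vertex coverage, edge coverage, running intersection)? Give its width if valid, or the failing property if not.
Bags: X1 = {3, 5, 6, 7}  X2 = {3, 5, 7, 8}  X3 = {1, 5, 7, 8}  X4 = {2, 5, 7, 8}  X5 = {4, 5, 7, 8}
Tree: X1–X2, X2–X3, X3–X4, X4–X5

Yes; width 3.

Checking the three conditions: (i) the bags cover all of {1, 2, 3, 4, 5, 6, 7, 8}; (ii) for each edge, some bag contains both endpoints; (iii) the bags containing any fixed vertex form a subtree. All hold, so the decomposition is valid with width 4 − 1 = 3.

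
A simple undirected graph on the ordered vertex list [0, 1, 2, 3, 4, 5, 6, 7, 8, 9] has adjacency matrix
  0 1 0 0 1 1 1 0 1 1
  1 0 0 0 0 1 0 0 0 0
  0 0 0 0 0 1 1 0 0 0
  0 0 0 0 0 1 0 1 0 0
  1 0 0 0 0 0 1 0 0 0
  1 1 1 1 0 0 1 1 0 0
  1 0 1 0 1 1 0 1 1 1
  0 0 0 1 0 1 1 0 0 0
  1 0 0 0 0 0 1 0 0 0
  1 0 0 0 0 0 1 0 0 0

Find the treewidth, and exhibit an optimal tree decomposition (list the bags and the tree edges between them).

Treewidth 2.
One such decomposition:
Bags: B1 = {0, 5, 6}  B2 = {0, 6, 9}  B3 = {5, 6, 7}  B4 = {0, 1, 5}  B5 = {0, 6, 8}  B6 = {0, 4, 6}  B7 = {3, 5, 7}  B8 = {2, 5, 6}
Tree: B1–B2, B1–B3, B1–B4, B1–B5, B1–B6, B3–B7, B3–B8

Every bag has size at most 3, so the width is 3 − 1 = 2 and tw(G) ≤ 2. On the other hand G contains the 3-clique {0, 1, 5}. A clique must lie in a single bag of any decomposition, so no decomposition can have width below 2. Combining the bounds, tw(G) = 2.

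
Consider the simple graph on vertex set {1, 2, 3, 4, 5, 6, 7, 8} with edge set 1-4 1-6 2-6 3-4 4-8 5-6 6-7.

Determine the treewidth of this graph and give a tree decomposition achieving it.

Every bag has size at most 2, so the width is 2 − 1 = 1 and tw(G) ≤ 1. Any graph with an edge has treewidth ≥ 1, and G has the edge 4–8. Therefore the treewidth is 1.

Treewidth 1.
One optimal decomposition is:
Bags: B1 = {4, 8}  B2 = {1, 4}  B3 = {1, 6}  B4 = {3, 4}  B5 = {2, 6}  B6 = {6, 7}  B7 = {5, 6}
Tree: B1–B2, B2–B3, B1–B4, B3–B5, B3–B6, B6–B7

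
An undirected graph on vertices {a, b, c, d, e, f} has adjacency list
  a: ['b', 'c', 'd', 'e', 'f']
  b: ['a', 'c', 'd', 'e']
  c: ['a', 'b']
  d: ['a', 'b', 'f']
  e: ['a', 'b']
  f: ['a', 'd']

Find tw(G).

2

A width-2 tree decomposition is:
Bags: B1 = {a, d, f}  B2 = {a, b, d}  B3 = {a, b, c}  B4 = {a, b, e}
Tree: B1–B2, B2–B3, B3–B4
Every bag has size at most 3, so the width is 3 − 1 = 2 and tw(G) ≤ 2. Conversely, {a, d, f} is a clique of size 3, and the vertices of any clique must share a bag in every tree decomposition; so some bag has ≥ 3 vertices and tw(G) ≥ 2. Hence tw(G) = 2 exactly.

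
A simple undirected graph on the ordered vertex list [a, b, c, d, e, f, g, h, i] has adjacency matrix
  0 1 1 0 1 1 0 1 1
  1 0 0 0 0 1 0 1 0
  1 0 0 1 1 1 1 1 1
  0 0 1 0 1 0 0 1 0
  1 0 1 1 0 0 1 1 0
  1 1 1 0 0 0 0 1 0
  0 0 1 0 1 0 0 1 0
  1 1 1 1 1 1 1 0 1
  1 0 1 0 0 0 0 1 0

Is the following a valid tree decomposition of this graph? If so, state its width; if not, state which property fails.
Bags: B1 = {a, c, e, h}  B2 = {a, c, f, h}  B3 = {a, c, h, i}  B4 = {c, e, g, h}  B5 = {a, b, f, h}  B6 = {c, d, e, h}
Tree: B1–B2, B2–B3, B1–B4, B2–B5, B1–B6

Yes; width 3.

Checking the three conditions: (i) the bags cover all of {a, b, c, d, e, f, g, h, i}; (ii) for each edge, some bag contains both endpoints; (iii) the bags containing any fixed vertex form a subtree. All hold, so the decomposition is valid with width 4 − 1 = 3.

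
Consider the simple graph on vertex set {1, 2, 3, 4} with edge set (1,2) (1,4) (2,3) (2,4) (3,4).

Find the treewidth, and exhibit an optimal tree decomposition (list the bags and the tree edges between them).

Every bag has size at most 3, so the width is 3 − 1 = 2 and tw(G) ≤ 2. For the lower bound, the 3 vertices {1, 2, 4} are pairwise adjacent, and any tree decomposition puts a clique entirely inside one bag — forcing width ≥ 2. The upper and lower bounds meet at 2, so that is the treewidth.

Treewidth 2.
One optimal decomposition is:
Bags: B1 = {2, 3, 4}  B2 = {1, 2, 4}
Tree: B1–B2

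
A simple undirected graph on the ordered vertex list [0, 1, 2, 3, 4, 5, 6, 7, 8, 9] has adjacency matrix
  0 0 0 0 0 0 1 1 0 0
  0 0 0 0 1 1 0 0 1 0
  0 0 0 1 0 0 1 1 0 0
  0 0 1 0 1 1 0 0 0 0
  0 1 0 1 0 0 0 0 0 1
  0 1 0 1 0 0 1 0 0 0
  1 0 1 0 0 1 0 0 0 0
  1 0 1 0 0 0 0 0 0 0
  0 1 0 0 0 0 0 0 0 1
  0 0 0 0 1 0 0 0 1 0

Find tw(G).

2

A width-2 tree decomposition is:
Bags: B1 = {1, 8, 9}  B2 = {1, 4, 9}  B3 = {1, 4, 5}  B4 = {3, 4, 5}  B5 = {3, 5, 6}  B6 = {2, 3, 6}  B7 = {0, 2, 6}  B8 = {0, 2, 7}
Tree: B1–B2, B2–B3, B3–B4, B4–B5, B5–B6, B6–B7, B7–B8
Every bag has size at most 3, so the width is 3 − 1 = 2 and tw(G) ≤ 2. The edges 8–9–4–1–8 form a cycle, so G is not a tree and its treewidth is at least 2. Therefore the treewidth is 2.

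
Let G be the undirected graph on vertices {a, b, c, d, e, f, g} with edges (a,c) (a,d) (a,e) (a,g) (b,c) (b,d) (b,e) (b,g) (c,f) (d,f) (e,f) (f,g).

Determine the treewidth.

A width-3 tree decomposition is:
Bags: B1 = {a, b, f, g}  B2 = {a, b, e, f}  B3 = {a, b, d, f}  B4 = {a, b, c, f}
Tree: B1–B2, B2–B3, B3–B4
The largest bag has 4 vertices, giving width 3; this decomposition certifies tw(G) ≤ 3. For the lower bound: the 4 vertex sets {a,g}, {e,f}, {b}, {d} are disjoint, each induces a connected subgraph, and every pair is joined by at least one edge of G. Contracting each set to a single vertex therefore yields K_{4} as a minor, and since treewidth is minor-monotone, tw(G) ≥ tw(K_{4}) = 3. Combining the bounds, tw(G) = 3.

3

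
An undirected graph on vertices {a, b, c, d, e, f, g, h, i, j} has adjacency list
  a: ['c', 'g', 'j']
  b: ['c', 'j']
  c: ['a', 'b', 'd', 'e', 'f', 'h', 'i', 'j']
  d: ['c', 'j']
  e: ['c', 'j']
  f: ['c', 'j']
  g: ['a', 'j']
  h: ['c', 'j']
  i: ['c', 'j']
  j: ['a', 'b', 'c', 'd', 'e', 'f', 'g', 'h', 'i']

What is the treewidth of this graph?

A width-2 tree decomposition is:
Bags: B1 = {b, c, j}  B2 = {c, f, j}  B3 = {c, h, j}  B4 = {c, d, j}  B5 = {c, e, j}  B6 = {a, c, j}  B7 = {c, i, j}  B8 = {a, g, j}
Tree: B1–B2, B1–B3, B3–B4, B4–B5, B2–B6, B1–B7, B6–B8
The largest bag has 3 vertices, giving width 2; this decomposition certifies tw(G) ≤ 2. On the other hand G contains the 3-clique {a, g, j}. A clique must lie in a single bag of any decomposition, so no decomposition can have width below 2. Combining the bounds, tw(G) = 2.

2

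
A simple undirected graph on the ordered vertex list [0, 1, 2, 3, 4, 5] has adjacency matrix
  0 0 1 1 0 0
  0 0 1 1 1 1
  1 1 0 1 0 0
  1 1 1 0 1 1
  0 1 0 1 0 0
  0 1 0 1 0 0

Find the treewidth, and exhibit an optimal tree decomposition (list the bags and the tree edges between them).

Every bag has size at most 3, so the width is 3 − 1 = 2 and tw(G) ≤ 2. For the lower bound, the 3 vertices {0, 2, 3} are pairwise adjacent, and any tree decomposition puts a clique entirely inside one bag — forcing width ≥ 2. Combining the bounds, tw(G) = 2.

Treewidth 2.
Bags: B1 = {1, 3, 4}  B2 = {1, 3, 5}  B3 = {1, 2, 3}  B4 = {0, 2, 3}
Tree: B1–B2, B2–B3, B3–B4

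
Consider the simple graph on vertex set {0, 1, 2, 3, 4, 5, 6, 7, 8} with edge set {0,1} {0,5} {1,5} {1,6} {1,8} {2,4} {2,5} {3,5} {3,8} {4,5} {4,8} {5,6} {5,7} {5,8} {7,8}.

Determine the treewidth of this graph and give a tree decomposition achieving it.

Every bag has size at most 3, so the width is 3 − 1 = 2 and tw(G) ≤ 2. On the other hand G contains the 3-clique {0, 1, 5}. A clique must lie in a single bag of any decomposition, so no decomposition can have width below 2. Hence tw(G) = 2 exactly.

Treewidth 2.
Bags: B1 = {1, 5, 8}  B2 = {1, 5, 6}  B3 = {4, 5, 8}  B4 = {2, 4, 5}  B5 = {5, 7, 8}  B6 = {3, 5, 8}  B7 = {0, 1, 5}
Tree: B1–B2, B1–B3, B3–B4, B1–B5, B1–B6, B1–B7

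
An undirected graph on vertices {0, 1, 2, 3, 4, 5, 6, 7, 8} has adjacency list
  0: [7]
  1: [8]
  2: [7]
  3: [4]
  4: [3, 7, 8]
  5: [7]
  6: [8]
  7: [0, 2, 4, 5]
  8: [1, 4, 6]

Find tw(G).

A width-1 tree decomposition is:
Bags: B1 = {5, 7}  B2 = {4, 7}  B3 = {2, 7}  B4 = {4, 8}  B5 = {3, 4}  B6 = {1, 8}  B7 = {6, 8}  B8 = {0, 7}
Tree: B1–B2, B1–B3, B2–B4, B2–B5, B4–B6, B6–B7, B2–B8
The largest bag has 2 vertices, giving width 1; this decomposition certifies tw(G) ≤ 1. G has an edge, so its treewidth is at least 1. Therefore the treewidth is 1.

1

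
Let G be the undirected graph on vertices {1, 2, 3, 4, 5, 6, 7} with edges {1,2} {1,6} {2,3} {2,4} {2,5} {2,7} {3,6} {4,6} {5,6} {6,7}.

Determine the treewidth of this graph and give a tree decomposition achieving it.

Each bag holds 3 vertices, so the decomposition has width 2, which upper-bounds the treewidth. For the lower bound, G contains the cycle 6–7–2–3–6, so G is not a forest; only forests have treewidth ≤ 1, hence tw(G) ≥ 2. The upper and lower bounds meet at 2, so that is the treewidth.

Treewidth 2.
Bags: B1 = {2, 6, 7}  B2 = {2, 3, 6}  B3 = {1, 2, 6}  B4 = {2, 4, 6}  B5 = {2, 5, 6}
Tree: B1–B2, B2–B3, B3–B4, B4–B5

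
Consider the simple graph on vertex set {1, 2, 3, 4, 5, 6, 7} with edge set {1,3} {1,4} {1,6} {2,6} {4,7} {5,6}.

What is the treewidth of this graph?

1

A width-1 tree decomposition is:
Bags: B1 = {1, 6}  B2 = {2, 6}  B3 = {1, 3}  B4 = {5, 6}  B5 = {1, 4}  B6 = {4, 7}
Tree: B1–B2, B1–B3, B2–B4, B3–B5, B5–B6
The largest bag has 2 vertices, giving width 1; this decomposition certifies tw(G) ≤ 1. Since G has at least one edge (e.g. 1–6), it is not an edgeless graph, so tw(G) ≥ 1. Hence tw(G) = 1 exactly.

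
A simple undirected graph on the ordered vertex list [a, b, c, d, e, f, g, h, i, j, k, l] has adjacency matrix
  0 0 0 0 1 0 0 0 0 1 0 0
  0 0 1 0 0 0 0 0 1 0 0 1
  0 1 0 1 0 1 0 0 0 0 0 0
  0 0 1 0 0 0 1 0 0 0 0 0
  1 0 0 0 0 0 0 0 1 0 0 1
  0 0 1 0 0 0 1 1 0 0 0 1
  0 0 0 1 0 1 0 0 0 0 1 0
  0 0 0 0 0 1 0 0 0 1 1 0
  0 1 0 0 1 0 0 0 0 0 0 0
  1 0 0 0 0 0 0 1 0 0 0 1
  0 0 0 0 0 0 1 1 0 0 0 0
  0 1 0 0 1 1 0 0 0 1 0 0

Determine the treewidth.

A width-3 tree decomposition is:
Bags: B1 = {a, e, i, j}  B2 = {e, i, j, l}  B3 = {b, i, j, l}  B4 = {b, h, j, l}  B5 = {b, f, h, l}  B6 = {b, c, f, h}  B7 = {c, f, h, k}  B8 = {c, f, g, k}  B9 = {c, d, g, k}
Tree: B1–B2, B2–B3, B3–B4, B4–B5, B5–B6, B6–B7, B7–B8, B8–B9
Each bag holds 4 vertices, so the decomposition has width 3, which upper-bounds the treewidth. For the lower bound: the 4 vertex sets {a,e,i}, {j}, {l}, {b,c,f,h} are disjoint, each induces a connected subgraph, and every pair is joined by at least one edge of G. Contracting each set to a single vertex therefore yields K_{4} as a minor, and since treewidth is minor-monotone, tw(G) ≥ tw(K_{4}) = 3. The upper and lower bounds meet at 3, so that is the treewidth.

3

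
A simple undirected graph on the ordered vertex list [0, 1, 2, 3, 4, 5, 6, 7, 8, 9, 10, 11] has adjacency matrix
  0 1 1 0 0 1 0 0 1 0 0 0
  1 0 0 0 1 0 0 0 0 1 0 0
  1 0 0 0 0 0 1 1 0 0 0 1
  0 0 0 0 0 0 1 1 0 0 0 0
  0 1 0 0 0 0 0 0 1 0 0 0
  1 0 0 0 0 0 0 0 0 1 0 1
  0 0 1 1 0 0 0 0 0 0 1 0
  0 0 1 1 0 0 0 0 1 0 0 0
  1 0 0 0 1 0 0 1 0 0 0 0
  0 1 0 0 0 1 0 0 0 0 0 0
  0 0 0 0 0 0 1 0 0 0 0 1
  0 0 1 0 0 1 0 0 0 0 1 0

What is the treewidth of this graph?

A width-3 tree decomposition is:
Bags: B1 = {3, 6, 10, 11}  B2 = {2, 3, 6, 11}  B3 = {2, 3, 7, 11}  B4 = {2, 5, 7, 11}  B5 = {0, 2, 5, 7}  B6 = {0, 5, 7, 8}  B7 = {0, 5, 8, 9}  B8 = {0, 1, 8, 9}  B9 = {1, 4, 8, 9}
Tree: B1–B2, B2–B3, B3–B4, B4–B5, B5–B6, B6–B7, B7–B8, B8–B9
Each bag holds 4 vertices, so the decomposition has width 3, which upper-bounds the treewidth. For the lower bound: the 4 vertex sets {3,6,10}, {11}, {2}, {0,5,7,8} are disjoint, each induces a connected subgraph, and every pair is joined by at least one edge of G. Contracting each set to a single vertex therefore yields K_{4} as a minor, and since treewidth is minor-monotone, tw(G) ≥ tw(K_{4}) = 3. The upper and lower bounds meet at 3, so that is the treewidth.

3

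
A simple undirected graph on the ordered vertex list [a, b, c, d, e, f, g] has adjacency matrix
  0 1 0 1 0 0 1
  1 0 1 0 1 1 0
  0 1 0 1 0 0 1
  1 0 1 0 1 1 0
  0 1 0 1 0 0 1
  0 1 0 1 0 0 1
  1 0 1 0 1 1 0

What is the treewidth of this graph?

3

A width-3 tree decomposition is:
Bags: B1 = {b, d, f, g}  B2 = {a, b, d, g}  B3 = {b, c, d, g}  B4 = {b, d, e, g}
Tree: B1–B2, B2–B3, B3–B4
Every bag has size at most 4, so the width is 4 − 1 = 3 and tw(G) ≤ 3. For the lower bound: the 4 vertex sets {d,f}, {a,g}, {b}, {c} are disjoint, each induces a connected subgraph, and every pair is joined by at least one edge of G. Contracting each set to a single vertex therefore yields K_{4} as a minor, and since treewidth is minor-monotone, tw(G) ≥ tw(K_{4}) = 3. Therefore the treewidth is 3.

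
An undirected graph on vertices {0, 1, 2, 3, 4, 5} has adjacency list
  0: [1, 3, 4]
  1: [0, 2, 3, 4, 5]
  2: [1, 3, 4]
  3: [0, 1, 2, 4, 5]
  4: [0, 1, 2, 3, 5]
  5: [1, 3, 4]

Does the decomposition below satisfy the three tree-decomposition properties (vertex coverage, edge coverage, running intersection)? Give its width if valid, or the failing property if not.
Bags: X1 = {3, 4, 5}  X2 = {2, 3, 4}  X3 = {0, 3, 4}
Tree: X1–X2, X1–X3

No — vertex 1 appears in no bag.

A tree decomposition must satisfy three properties: every vertex lies in some bag; for every edge, both endpoints lie together in some bag; and for every vertex, the bags containing it form a connected subtree. Here vertex 1 appears in no bag, so the decomposition is invalid.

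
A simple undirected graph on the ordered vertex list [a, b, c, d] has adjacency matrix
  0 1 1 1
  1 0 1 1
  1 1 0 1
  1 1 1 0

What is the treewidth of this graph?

3

A width-3 tree decomposition is:
Bags: B1 = {a, b, c, d}
Tree: (single bag)
With just one bag of size 4, the width is 4 − 1 = 3, so tw(G) ≤ 3. For the lower bound, the 4 vertices {a, b, c, d} are pairwise adjacent, and any tree decomposition puts a clique entirely inside one bag — forcing width ≥ 3. Combining the bounds, tw(G) = 3.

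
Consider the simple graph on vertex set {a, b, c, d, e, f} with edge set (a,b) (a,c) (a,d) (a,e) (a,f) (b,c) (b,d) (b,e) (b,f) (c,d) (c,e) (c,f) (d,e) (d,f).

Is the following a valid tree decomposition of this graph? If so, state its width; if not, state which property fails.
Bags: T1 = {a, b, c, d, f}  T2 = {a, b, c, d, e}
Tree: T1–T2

Vertex coverage: the bags together contain {a, b, c, d, e, f}, the full vertex set. Edge coverage: each edge of G has both endpoints in at least one bag. Running intersection: for every vertex, the bags containing it form a connected subtree. All three properties hold, so this is a valid tree decomposition of width max|bag| − 1 = 4, and hence tw(G) ≤ 4.

Yes; width 4.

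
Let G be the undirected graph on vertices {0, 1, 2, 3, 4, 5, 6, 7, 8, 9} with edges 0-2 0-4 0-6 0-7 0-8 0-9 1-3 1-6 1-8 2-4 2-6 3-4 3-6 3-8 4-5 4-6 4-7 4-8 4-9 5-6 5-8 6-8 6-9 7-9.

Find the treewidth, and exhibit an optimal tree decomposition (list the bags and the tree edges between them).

Treewidth 3.
Bags: B1 = {0, 4, 6, 9}  B2 = {0, 2, 4, 6}  B3 = {0, 4, 6, 8}  B4 = {3, 4, 6, 8}  B5 = {1, 3, 6, 8}  B6 = {4, 5, 6, 8}  B7 = {0, 4, 7, 9}
Tree: B1–B2, B2–B3, B3–B4, B4–B5, B4–B6, B1–B7

Every bag has size at most 4, so the width is 4 − 1 = 3 and tw(G) ≤ 3. Conversely, {1, 3, 6, 8} is a clique of size 4, and the vertices of any clique must share a bag in every tree decomposition; so some bag has ≥ 4 vertices and tw(G) ≥ 3. Therefore the treewidth is 3.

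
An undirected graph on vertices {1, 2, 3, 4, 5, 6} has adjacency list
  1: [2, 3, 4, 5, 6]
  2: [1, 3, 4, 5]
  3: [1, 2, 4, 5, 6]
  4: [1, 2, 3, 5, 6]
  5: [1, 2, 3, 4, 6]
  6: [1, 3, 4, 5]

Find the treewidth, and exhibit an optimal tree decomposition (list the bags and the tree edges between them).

Treewidth 4.
One such decomposition:
Bags: B1 = {1, 3, 4, 5, 6}  B2 = {1, 2, 3, 4, 5}
Tree: B1–B2

Every bag has size at most 5, so the width is 5 − 1 = 4 and tw(G) ≤ 4. Conversely, {1, 2, 3, 4, 5} is a clique of size 5, and the vertices of any clique must share a bag in every tree decomposition; so some bag has ≥ 5 vertices and tw(G) ≥ 4. The upper and lower bounds meet at 4, so that is the treewidth.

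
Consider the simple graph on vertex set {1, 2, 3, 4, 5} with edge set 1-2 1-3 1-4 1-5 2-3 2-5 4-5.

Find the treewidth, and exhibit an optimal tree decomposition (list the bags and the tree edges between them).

Treewidth 2.
Bags: B1 = {1, 2, 3}  B2 = {1, 2, 5}  B3 = {1, 4, 5}
Tree: B1–B2, B2–B3

The largest bag has 3 vertices, giving width 2; this decomposition certifies tw(G) ≤ 2. For the lower bound, the 3 vertices {1, 2, 3} are pairwise adjacent, and any tree decomposition puts a clique entirely inside one bag — forcing width ≥ 2. The upper and lower bounds meet at 2, so that is the treewidth.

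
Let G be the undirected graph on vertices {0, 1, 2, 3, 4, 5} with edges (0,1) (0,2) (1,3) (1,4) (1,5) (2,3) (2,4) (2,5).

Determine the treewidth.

2

A width-2 tree decomposition is:
Bags: B1 = {1, 2, 5}  B2 = {0, 1, 2}  B3 = {1, 2, 3}  B4 = {1, 2, 4}
Tree: B1–B2, B2–B3, B3–B4
Every bag has size at most 3, so the width is 3 − 1 = 2 and tw(G) ≤ 2. For the lower bound, G contains the cycle 2–5–1–0–2, so G is not a forest; only forests have treewidth ≤ 1, hence tw(G) ≥ 2. Combining the bounds, tw(G) = 2.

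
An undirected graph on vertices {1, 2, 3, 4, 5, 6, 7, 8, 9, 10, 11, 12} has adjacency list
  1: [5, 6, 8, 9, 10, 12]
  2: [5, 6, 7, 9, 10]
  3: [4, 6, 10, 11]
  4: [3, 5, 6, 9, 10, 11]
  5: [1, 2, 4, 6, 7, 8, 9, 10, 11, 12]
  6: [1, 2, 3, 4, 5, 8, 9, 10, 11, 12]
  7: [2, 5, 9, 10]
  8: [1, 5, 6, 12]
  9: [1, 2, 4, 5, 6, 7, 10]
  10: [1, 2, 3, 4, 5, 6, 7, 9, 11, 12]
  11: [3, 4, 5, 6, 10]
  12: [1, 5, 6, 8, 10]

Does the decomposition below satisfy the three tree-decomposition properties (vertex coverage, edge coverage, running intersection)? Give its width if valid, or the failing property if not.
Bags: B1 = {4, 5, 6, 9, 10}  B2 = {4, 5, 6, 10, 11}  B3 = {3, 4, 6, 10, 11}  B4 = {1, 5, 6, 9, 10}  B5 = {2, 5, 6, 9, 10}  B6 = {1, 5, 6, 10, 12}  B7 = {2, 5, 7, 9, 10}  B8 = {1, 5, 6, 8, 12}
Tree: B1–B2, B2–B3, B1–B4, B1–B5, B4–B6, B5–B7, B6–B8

Yes; width 4.

Every vertex of G appears in some bag (union = {1, 2, 3, 4, 5, 6, 7, 8, 9, 10, 11, 12}); every edge is covered by a bag; and for each vertex v the set of bags containing v is connected in the bag tree. The decomposition is therefore valid. The largest bag has 5 vertices, so the width is 4.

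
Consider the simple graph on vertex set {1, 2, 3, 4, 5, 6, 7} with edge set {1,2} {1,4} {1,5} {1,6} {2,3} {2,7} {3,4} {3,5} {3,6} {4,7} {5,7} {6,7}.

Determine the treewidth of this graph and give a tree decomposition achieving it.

The largest bag has 4 vertices, giving width 3; this decomposition certifies tw(G) ≤ 3. For the lower bound: the 4 vertex sets {1,4}, {6,7}, {3}, {5} are disjoint, each induces a connected subgraph, and every pair is joined by at least one edge of G. Contracting each set to a single vertex therefore yields K_{4} as a minor, and since treewidth is minor-monotone, tw(G) ≥ tw(K_{4}) = 3. Therefore the treewidth is 3.

Treewidth 3.
Bags: B1 = {1, 3, 4, 7}  B2 = {1, 3, 6, 7}  B3 = {1, 3, 5, 7}  B4 = {1, 2, 3, 7}
Tree: B1–B2, B2–B3, B3–B4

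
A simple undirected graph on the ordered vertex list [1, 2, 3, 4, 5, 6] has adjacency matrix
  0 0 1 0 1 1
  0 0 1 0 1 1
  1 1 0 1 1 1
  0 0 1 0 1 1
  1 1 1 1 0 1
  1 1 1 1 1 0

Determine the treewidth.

3

A width-3 tree decomposition is:
Bags: B1 = {2, 3, 5, 6}  B2 = {3, 4, 5, 6}  B3 = {1, 3, 5, 6}
Tree: B1–B2, B2–B3
Each bag holds 4 vertices, so the decomposition has width 3, which upper-bounds the treewidth. On the other hand G contains the 4-clique {1, 3, 5, 6}. A clique must lie in a single bag of any decomposition, so no decomposition can have width below 3. Combining the bounds, tw(G) = 3.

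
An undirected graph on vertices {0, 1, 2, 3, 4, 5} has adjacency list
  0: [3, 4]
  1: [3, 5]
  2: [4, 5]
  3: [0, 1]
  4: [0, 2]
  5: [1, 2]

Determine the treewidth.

2

A width-2 tree decomposition is:
Bags: B1 = {0, 3, 4}  B2 = {2, 3, 4}  B3 = {2, 3, 5}  B4 = {1, 3, 5}
Tree: B1–B2, B2–B3, B3–B4
The largest bag has 3 vertices, giving width 2; this decomposition certifies tw(G) ≤ 2. For the lower bound, G contains the cycle 3–0–4–2–5–1–3, so G is not a forest; only forests have treewidth ≤ 1, hence tw(G) ≥ 2. The upper and lower bounds meet at 2, so that is the treewidth.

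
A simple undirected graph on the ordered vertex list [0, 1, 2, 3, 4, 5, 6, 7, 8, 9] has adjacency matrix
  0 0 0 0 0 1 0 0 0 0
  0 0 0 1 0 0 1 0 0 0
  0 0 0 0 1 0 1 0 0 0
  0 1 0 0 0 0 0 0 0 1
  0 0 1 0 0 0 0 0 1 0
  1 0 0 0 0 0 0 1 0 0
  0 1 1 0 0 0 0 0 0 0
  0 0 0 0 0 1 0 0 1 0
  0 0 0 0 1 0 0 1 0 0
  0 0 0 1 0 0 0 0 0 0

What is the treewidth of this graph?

A width-1 tree decomposition is:
Bags: B1 = {0, 5}  B2 = {5, 7}  B3 = {7, 8}  B4 = {4, 8}  B5 = {2, 4}  B6 = {2, 6}  B7 = {1, 6}  B8 = {1, 3}  B9 = {3, 9}
Tree: B1–B2, B2–B3, B3–B4, B4–B5, B5–B6, B6–B7, B7–B8, B8–B9
Every bag has size at most 2, so the width is 2 − 1 = 1 and tw(G) ≤ 1. Any graph with an edge has treewidth ≥ 1, and G has the edge 0–5. Therefore the treewidth is 1.

1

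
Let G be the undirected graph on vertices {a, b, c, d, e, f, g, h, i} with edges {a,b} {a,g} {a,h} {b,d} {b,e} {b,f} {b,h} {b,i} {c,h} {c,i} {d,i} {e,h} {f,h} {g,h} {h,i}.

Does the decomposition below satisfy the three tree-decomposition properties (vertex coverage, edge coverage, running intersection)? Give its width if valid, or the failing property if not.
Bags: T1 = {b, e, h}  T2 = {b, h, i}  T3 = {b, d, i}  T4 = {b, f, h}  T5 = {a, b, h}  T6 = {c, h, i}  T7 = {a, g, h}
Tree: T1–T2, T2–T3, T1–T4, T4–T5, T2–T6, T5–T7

Checking the three conditions: (i) the bags cover all of {a, b, c, d, e, f, g, h, i}; (ii) for each edge, some bag contains both endpoints; (iii) the bags containing any fixed vertex form a subtree. All hold, so the decomposition is valid with width 3 − 1 = 2.

Yes; width 2.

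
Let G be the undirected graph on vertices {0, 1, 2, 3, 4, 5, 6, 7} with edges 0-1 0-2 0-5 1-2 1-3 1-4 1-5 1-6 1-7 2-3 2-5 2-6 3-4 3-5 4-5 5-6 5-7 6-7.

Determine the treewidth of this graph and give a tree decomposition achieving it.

Treewidth 3.
Bags: B1 = {1, 2, 5, 6}  B2 = {1, 2, 3, 5}  B3 = {1, 3, 4, 5}  B4 = {0, 1, 2, 5}  B5 = {1, 5, 6, 7}
Tree: B1–B2, B2–B3, B1–B4, B1–B5

The largest bag has 4 vertices, giving width 3; this decomposition certifies tw(G) ≤ 3. On the other hand G contains the 4-clique {0, 1, 2, 5}. A clique must lie in a single bag of any decomposition, so no decomposition can have width below 3. Hence tw(G) = 3 exactly.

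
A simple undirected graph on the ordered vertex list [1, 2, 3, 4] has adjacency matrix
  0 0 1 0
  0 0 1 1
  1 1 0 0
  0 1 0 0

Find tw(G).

1

A width-1 tree decomposition is:
Bags: B1 = {1, 3}  B2 = {2, 3}  B3 = {2, 4}
Tree: B1–B2, B2–B3
Each bag holds 2 vertices, so the decomposition has width 1, which upper-bounds the treewidth. G has an edge, so its treewidth is at least 1. Hence tw(G) = 1 exactly.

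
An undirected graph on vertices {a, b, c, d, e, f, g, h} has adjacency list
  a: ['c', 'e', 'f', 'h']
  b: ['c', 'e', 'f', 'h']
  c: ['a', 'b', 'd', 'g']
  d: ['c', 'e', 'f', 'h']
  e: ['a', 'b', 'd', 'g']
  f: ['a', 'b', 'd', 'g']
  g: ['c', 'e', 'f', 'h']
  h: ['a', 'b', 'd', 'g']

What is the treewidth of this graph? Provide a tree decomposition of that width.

Treewidth 4.
One such decomposition:
Bags: B1 = {a, b, d, f, g}  B2 = {a, b, d, e, g}  B3 = {a, b, c, d, g}  B4 = {a, b, d, g, h}
Tree: B1–B2, B2–B3, B3–B4

Every bag has size at most 5, so the width is 5 − 1 = 4 and tw(G) ≤ 4. For the lower bound: the 5 vertex sets {d,f}, {a,e}, {b,c}, {g}, {h} are disjoint, each induces a connected subgraph, and every pair is joined by at least one edge of G. Contracting each set to a single vertex therefore yields K_{5} as a minor, and since treewidth is minor-monotone, tw(G) ≥ tw(K_{5}) = 4. Combining the bounds, tw(G) = 4.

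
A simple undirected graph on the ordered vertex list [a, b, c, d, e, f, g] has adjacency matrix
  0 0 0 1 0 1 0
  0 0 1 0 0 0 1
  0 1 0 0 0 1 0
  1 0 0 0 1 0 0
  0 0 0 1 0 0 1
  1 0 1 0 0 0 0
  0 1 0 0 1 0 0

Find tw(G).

A width-2 tree decomposition is:
Bags: B1 = {b, c, f}  B2 = {b, f, g}  B3 = {e, f, g}  B4 = {d, e, f}  B5 = {a, d, f}
Tree: B1–B2, B2–B3, B3–B4, B4–B5
Every bag has size at most 3, so the width is 3 − 1 = 2 and tw(G) ≤ 2. Since f–c–b–g–e–d–a–f is a cycle in G, G is not acyclic. Forests are exactly the graphs of treewidth ≤ 1, so tw(G) ≥ 2. Hence tw(G) = 2 exactly.

2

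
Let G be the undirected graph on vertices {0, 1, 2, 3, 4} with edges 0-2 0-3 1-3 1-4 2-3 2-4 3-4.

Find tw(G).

2

A width-2 tree decomposition is:
Bags: B1 = {0, 2, 3}  B2 = {2, 3, 4}  B3 = {1, 3, 4}
Tree: B1–B2, B2–B3
The largest bag has 3 vertices, giving width 2; this decomposition certifies tw(G) ≤ 2. For the lower bound, the 3 vertices {1, 3, 4} are pairwise adjacent, and any tree decomposition puts a clique entirely inside one bag — forcing width ≥ 2. Hence tw(G) = 2 exactly.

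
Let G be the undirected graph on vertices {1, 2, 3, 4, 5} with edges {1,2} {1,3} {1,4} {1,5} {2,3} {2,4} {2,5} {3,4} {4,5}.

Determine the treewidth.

3

A width-3 tree decomposition is:
Bags: B1 = {1, 2, 3, 4}  B2 = {1, 2, 4, 5}
Tree: B1–B2
Every bag has size at most 4, so the width is 4 − 1 = 3 and tw(G) ≤ 3. For the lower bound, the 4 vertices {1, 2, 3, 4} are pairwise adjacent, and any tree decomposition puts a clique entirely inside one bag — forcing width ≥ 3. The upper and lower bounds meet at 3, so that is the treewidth.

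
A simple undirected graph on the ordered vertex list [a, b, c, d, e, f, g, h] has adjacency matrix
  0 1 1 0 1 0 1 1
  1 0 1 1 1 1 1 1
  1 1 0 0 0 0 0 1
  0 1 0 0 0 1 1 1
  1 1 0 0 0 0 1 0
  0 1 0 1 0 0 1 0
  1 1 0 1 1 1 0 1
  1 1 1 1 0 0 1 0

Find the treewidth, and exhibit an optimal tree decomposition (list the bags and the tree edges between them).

Treewidth 3.
One optimal decomposition is:
Bags: B1 = {b, d, g, h}  B2 = {a, b, g, h}  B3 = {a, b, c, h}  B4 = {b, d, f, g}  B5 = {a, b, e, g}
Tree: B1–B2, B2–B3, B1–B4, B2–B5

Each bag holds 4 vertices, so the decomposition has width 3, which upper-bounds the treewidth. On the other hand G contains the 4-clique {b, d, g, h}. A clique must lie in a single bag of any decomposition, so no decomposition can have width below 3. The upper and lower bounds meet at 3, so that is the treewidth.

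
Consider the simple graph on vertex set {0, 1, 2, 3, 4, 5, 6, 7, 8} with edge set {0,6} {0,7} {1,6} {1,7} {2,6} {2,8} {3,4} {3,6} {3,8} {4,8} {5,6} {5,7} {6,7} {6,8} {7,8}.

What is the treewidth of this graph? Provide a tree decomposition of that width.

The largest bag has 3 vertices, giving width 2; this decomposition certifies tw(G) ≤ 2. On the other hand G contains the 3-clique {3, 4, 8}. A clique must lie in a single bag of any decomposition, so no decomposition can have width below 2. Hence tw(G) = 2 exactly.

Treewidth 2.
One such decomposition:
Bags: B1 = {3, 6, 8}  B2 = {6, 7, 8}  B3 = {2, 6, 8}  B4 = {3, 4, 8}  B5 = {5, 6, 7}  B6 = {1, 6, 7}  B7 = {0, 6, 7}
Tree: B1–B2, B2–B3, B1–B4, B2–B5, B2–B6, B2–B7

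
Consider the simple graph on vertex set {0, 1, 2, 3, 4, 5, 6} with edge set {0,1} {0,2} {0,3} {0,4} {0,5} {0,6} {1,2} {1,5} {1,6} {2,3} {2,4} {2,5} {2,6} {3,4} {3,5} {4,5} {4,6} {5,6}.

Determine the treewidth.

4

A width-4 tree decomposition is:
Bags: B1 = {0, 2, 3, 4, 5}  B2 = {0, 2, 4, 5, 6}  B3 = {0, 1, 2, 5, 6}
Tree: B1–B2, B2–B3
Every bag has size at most 5, so the width is 5 − 1 = 4 and tw(G) ≤ 4. For the lower bound, the 5 vertices {0, 1, 2, 5, 6} are pairwise adjacent, and any tree decomposition puts a clique entirely inside one bag — forcing width ≥ 4. Hence tw(G) = 4 exactly.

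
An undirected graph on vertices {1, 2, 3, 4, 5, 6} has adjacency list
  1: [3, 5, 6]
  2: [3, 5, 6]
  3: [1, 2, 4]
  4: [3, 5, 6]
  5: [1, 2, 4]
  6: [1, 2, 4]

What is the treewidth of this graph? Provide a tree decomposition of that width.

Each bag holds 4 vertices, so the decomposition has width 3, which upper-bounds the treewidth. For the lower bound: the 4 vertex sets {1,5}, {4,6}, {3}, {2} are disjoint, each induces a connected subgraph, and every pair is joined by at least one edge of G. Contracting each set to a single vertex therefore yields K_{4} as a minor, and since treewidth is minor-monotone, tw(G) ≥ tw(K_{4}) = 3. Combining the bounds, tw(G) = 3.

Treewidth 3.
Bags: B1 = {1, 3, 5, 6}  B2 = {3, 4, 5, 6}  B3 = {2, 3, 5, 6}
Tree: B1–B2, B2–B3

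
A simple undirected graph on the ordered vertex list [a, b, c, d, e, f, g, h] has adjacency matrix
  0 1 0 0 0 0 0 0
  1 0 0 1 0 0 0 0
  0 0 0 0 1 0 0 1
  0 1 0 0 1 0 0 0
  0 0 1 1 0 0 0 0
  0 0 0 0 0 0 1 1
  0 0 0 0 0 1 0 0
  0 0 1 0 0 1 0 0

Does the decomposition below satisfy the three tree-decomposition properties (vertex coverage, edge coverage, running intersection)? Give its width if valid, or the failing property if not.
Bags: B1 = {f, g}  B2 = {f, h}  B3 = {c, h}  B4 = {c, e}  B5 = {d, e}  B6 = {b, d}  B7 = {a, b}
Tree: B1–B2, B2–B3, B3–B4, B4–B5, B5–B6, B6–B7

Every vertex of G appears in some bag (union = {a, b, c, d, e, f, g, h}); every edge is covered by a bag; and for each vertex v the set of bags containing v is connected in the bag tree. The decomposition is therefore valid. The largest bag has 2 vertices, so the width is 1.

Yes; width 1.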